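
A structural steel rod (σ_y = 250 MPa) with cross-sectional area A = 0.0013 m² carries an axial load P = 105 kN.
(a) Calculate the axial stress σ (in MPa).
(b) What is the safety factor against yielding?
(a) Axial stress σ = P/A. Convert P = 105 kN = 105000 N.
  σ = 105000 / 0.0013 = 8.077 × 10⁷ Pa = 80.77 MPa
(b) Safety factor SF = σ_y/σ = 250 / 80.77 = 3.095
Final answer: (a) σ = 80.77 MPa, (b) SF = 3.095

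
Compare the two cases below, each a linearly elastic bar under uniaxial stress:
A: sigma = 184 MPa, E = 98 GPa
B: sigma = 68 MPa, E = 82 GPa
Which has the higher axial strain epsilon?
Model: a linearly elastic bar under uniaxial stress, so epsilon = sigma / E (SI units).
  A: epsilon = (1.84 × 10⁸) / (9.8 × 10¹⁰) = 0.001878
  B: epsilon = (6.8 × 10⁷) / (8.2 × 10¹⁰) = 0.0008293
0.001878 > 0.0008293, so A is larger.
Final answer: A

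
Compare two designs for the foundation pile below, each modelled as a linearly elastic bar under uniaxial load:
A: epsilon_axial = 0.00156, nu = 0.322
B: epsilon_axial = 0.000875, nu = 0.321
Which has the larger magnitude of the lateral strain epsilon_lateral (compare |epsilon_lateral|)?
Model: a linearly elastic bar under uniaxial load, so epsilon_lateral = -nu·epsilon_axial (SI units).
  A: epsilon_lateral = -(0.322 × 0.00156) = -0.0005023
  B: epsilon_lateral = -(0.321 × 0.000875) = -0.0002809
|epsilon_lateral|: A = 0.0005023, B = 0.0002809, so A is larger in magnitude.
Final answer: A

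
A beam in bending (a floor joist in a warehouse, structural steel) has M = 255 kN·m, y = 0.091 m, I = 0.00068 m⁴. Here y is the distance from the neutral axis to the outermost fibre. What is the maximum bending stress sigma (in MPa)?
Model: a beam in bending, so sigma = (M·y) / I.
Convert to SI units:
  M = 255 kN·m = 255000 N·m
Substitute:
  sigma = (255000 × 0.091) / 0.00068
  sigma = 3.412 × 10⁷ Pa
Convert: sigma = 3.412 × 10⁷ Pa = 34.12 MPa
Final answer: sigma = 34.12 MPa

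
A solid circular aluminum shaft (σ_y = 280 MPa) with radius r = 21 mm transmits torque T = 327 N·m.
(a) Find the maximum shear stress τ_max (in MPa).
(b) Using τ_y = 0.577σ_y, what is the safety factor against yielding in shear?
(a) For a solid circular shaft, τ_max = T·r/J with J = π·r^4/2, i.e. τ_max = 2·T / (π·r^3). Convert r = 21 mm = 0.021 m.
  τ_max = (2 × 327) / (π × 0.021^3) = 2.248 × 10⁷ Pa = 22.48 MPa
(b) τ_y = 0.577 × 280 = 161.56 MPa
  SF = τ_y/τ_max = 161.56 / 22.48 = 7.187
Final answer: (a) τ_max = 22.48 MPa, (b) SF = 7.187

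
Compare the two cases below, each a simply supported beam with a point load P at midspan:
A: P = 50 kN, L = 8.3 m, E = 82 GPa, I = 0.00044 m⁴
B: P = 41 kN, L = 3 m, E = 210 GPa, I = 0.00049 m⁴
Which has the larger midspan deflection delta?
Model: a simply supported beam with a point load P at midspan, so delta = (P·L^3) / (48·E·I) (SI units).
  A: delta = (50000 × 8.3^3) / (48 × (8.2 × 10¹⁰) × 0.00044) = 0.01651 m = 16.51 mm
  B: delta = (41000 × 3^3) / (48 × (2.1 × 10¹¹) × 0.00049) = 0.0002241 m = 0.2241 mm
16.51 mm > 0.2241 mm, so A is larger.
Final answer: A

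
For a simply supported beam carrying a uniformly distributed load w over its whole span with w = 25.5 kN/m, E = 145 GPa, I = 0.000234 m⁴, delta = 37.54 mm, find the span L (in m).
Model: a simply supported beam carrying a uniformly distributed load w over its whole span, so delta = (5·w·L^4) / (384·E·I).
Solve for L: L = ((384·delta·E·I) / (5·w))^(1/4).
Convert to SI units:
  w = 25.5 kN/m = 25500 N/m
  E = 145 GPa = 1.45 × 10¹¹ Pa
  delta = 37.54 mm = 0.03754 m
Substitute:
  L = ((384 × 0.03754 × (1.45 × 10¹¹) × 0.000234) / (5 × 25500))^(1/4)
  L = 7.87 m
Final answer: L = 7.87 m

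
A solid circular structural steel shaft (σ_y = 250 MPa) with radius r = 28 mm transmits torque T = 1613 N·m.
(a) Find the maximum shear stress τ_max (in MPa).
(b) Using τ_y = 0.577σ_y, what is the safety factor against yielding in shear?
(a) For a solid circular shaft, τ_max = T·r/J with J = π·r^4/2, i.e. τ_max = 2·T / (π·r^3). Convert r = 28 mm = 0.028 m.
  τ_max = (2 × 1613) / (π × 0.028^3) = 4.678 × 10⁷ Pa = 46.78 MPa
(b) τ_y = 0.577 × 250 = 144.25 MPa
  SF = τ_y/τ_max = 144.25 / 46.78 = 3.084
Final answer: (a) τ_max = 46.78 MPa, (b) SF = 3.084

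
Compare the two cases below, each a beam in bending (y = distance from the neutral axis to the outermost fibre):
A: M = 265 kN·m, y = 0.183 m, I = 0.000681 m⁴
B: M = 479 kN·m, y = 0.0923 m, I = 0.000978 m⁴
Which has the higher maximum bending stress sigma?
Model: a beam in bending (y = distance from the neutral axis to the outermost fibre), so sigma = (M·y) / I (SI units).
  A: sigma = (265000 × 0.183) / 0.000681 = 7.121 × 10⁷ Pa = 71.21 MPa
  B: sigma = (479000 × 0.0923) / 0.000978 = 4.521 × 10⁷ Pa = 45.21 MPa
71.21 MPa > 45.21 MPa, so A is larger.
Final answer: A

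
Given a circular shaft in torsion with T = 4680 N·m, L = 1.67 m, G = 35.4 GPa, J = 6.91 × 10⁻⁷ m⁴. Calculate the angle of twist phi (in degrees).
Model: a circular shaft in torsion, so phi = (T·L) / (G·J).
Convert to SI units:
  G = 35.4 GPa = 3.54 × 10¹⁰ Pa
Substitute:
  phi = (4680 × 1.67) / ((3.54 × 10¹⁰) × (6.91 × 10⁻⁷))
  phi = 0.3195 rad
Convert to degrees: phi = 0.3195 × 180/π = 18.31°
Final answer: phi = 18.31°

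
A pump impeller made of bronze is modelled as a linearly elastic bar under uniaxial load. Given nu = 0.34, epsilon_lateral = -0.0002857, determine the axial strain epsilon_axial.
Model: a linearly elastic bar under uniaxial load, so epsilon_lateral = -nu·epsilon_axial.
Solve for epsilon_axial: epsilon_axial = -epsilon_lateral / nu.
Substitute:
  epsilon_axial = -(-0.0002857) / 0.34
  epsilon_axial = 0.0008403
Final answer: epsilon_axial = 0.0008403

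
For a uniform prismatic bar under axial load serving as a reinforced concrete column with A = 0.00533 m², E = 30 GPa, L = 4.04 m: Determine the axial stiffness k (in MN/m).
Model: a uniform prismatic bar under axial load, so k = (A·E) / L.
Convert to SI units:
  E = 30 GPa = 3 × 10¹⁰ Pa
Substitute:
  k = (0.00533 × (3 × 10¹⁰)) / 4.04
  k = 3.958 × 10⁷ N/m
Convert: k = 3.958 × 10⁷ N/m = 39.58 MN/m
Final answer: k = 39.58 MN/m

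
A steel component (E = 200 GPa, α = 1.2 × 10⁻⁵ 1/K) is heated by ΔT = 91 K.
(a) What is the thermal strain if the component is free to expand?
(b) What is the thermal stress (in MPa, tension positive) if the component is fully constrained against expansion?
(a) Free thermal strain ε_th = α·ΔT = (1.2 × 10⁻⁵) × 91 = 0.001092
(b) Fully constrained, the expansion is suppressed, so σ = -E·α·ΔT. Convert E = 200 GPa = 2 × 10¹¹ Pa.
  σ = -(2 × 10¹¹) × (1.2 × 10⁻⁵) × 91 = -2.184 × 10⁸ Pa = -218.4 MPa (compressive)
Final answer: (a) ε_th = 0.001092, (b) σ = -218.4 MPa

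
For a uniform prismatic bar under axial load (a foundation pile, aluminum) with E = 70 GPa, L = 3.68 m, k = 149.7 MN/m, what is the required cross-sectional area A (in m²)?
Model: a uniform prismatic bar under axial load, so k = (A·E) / L.
Solve for A: A = (k·L) / E.
Convert to SI units:
  E = 70 GPa = 7 × 10¹⁰ Pa
  k = 149.7 MN/m = 1.497 × 10⁸ N/m
Substitute:
  A = ((1.497 × 10⁸) × 3.68) / (7 × 10¹⁰)
  A = 0.00787 m²
Final answer: A = 0.00787 m²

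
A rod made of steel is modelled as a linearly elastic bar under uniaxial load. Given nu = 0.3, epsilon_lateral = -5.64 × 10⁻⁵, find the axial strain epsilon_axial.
Model: a linearly elastic bar under uniaxial load, so epsilon_lateral = -nu·epsilon_axial.
Solve for epsilon_axial: epsilon_axial = -epsilon_lateral / nu.
Substitute:
  epsilon_axial = -(-5.64 × 10⁻⁵) / 0.3
  epsilon_axial = 0.000188
Final answer: epsilon_axial = 0.000188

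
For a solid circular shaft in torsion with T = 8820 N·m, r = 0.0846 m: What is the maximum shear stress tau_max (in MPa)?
Model: a solid circular shaft in torsion, so tau_max = (2·T) / (π·r^3).
Substitute:
  tau_max = (2 × 8820) / (π × 0.0846^3)
  tau_max = 9.273 × 10⁶ Pa
Convert: tau_max = 9.273 × 10⁶ Pa = 9.273 MPa
Final answer: tau_max = 9.273 MPa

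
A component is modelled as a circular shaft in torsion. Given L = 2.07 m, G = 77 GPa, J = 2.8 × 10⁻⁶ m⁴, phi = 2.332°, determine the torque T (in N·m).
Model: a circular shaft in torsion, so phi = (T·L) / (G·J).
Solve for T: T = (phi·G·J) / L.
Convert to SI units:
  G = 77 GPa = 7.7 × 10¹⁰ Pa
  phi = 2.332° = 0.0407 rad
Substitute:
  T = (0.0407 × (7.7 × 10¹⁰) × (2.8 × 10⁻⁶)) / 2.07
  T = 4239 N·m
Final answer: T = 4239 N·m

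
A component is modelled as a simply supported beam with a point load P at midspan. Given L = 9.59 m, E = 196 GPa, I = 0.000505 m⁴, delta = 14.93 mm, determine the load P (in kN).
Model: a simply supported beam with a point load P at midspan, so delta = (P·L^3) / (48·E·I).
Solve for P: P = (48·delta·E·I) / L^3.
Convert to SI units:
  E = 196 GPa = 1.96 × 10¹¹ Pa
  delta = 14.93 mm = 0.01493 m
Substitute:
  P = (48 × 0.01493 × (1.96 × 10¹¹) × 0.000505) / 9.59^3
  P = 80430 N
Convert: P = 80430 N = 80.43 kN
Final answer: P = 80.43 kN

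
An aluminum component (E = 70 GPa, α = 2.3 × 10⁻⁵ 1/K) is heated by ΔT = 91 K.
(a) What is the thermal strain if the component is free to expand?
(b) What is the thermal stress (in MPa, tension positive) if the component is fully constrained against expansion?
(a) Free thermal strain ε_th = α·ΔT = (2.3 × 10⁻⁵) × 91 = 0.002093
(b) Fully constrained, the expansion is suppressed, so σ = -E·α·ΔT. Convert E = 70 GPa = 7 × 10¹⁰ Pa.
  σ = -(7 × 10¹⁰) × (2.3 × 10⁻⁵) × 91 = -1.465 × 10⁸ Pa = -146.5 MPa (compressive)
Final answer: (a) ε_th = 0.002093, (b) σ = -146.5 MPa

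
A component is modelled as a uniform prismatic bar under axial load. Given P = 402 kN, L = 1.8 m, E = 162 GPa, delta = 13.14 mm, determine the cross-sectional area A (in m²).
Model: a uniform prismatic bar under axial load, so delta = (P·L) / (A·E).
Solve for A: A = (P·L) / (delta·E).
Convert to SI units:
  P = 402 kN = 402000 N
  E = 162 GPa = 1.62 × 10¹¹ Pa
  delta = 13.14 mm = 0.01314 m
Substitute:
  A = (402000 × 1.8) / (0.01314 × (1.62 × 10¹¹))
  A = 0.0003399 m²
Final answer: A = 0.0003399 m²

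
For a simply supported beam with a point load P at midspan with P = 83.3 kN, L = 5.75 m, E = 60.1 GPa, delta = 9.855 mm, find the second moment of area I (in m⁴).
Model: a simply supported beam with a point load P at midspan, so delta = (P·L^3) / (48·E·I).
Solve for I: I = (P·L^3) / (48·delta·E).
Convert to SI units:
  P = 83.3 kN = 83300 N
  E = 60.1 GPa = 6.01 × 10¹⁰ Pa
  delta = 9.855 mm = 0.009855 m
Substitute:
  I = (83300 × 5.75^3) / (48 × 0.009855 × (6.01 × 10¹⁰))
  I = 0.000557 m⁴
Final answer: I = 0.000557 m⁴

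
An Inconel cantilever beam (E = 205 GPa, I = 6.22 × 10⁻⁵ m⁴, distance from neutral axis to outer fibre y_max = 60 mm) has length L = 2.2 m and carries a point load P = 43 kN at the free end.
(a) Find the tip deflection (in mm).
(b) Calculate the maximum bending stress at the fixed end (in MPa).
(a) Tip deflection of a cantilever with an end point load: δ = P·L^3 / (3·E·I). Convert P = 43 kN = 43000 N, E = 205 GPa = 2.05 × 10¹¹ Pa.
  δ = (43000 × 2.2^3) / (3 × (2.05 × 10¹¹) × (6.22 × 10⁻⁵)) = 0.01197 m = 11.97 mm
(b) Maximum bending moment at the fixed end: M = P·L = 43000 × 2.2 = 94600 N·m. Convert y_max = 60 mm = 0.06 m.
  σ = M·y_max / I = (94600 × 0.06) / (6.22 × 10⁻⁵) = 9.125 × 10⁷ Pa = 91.25 MPa
Final answer: (a) δ = 11.97 mm, (b) σ = 91.25 MPa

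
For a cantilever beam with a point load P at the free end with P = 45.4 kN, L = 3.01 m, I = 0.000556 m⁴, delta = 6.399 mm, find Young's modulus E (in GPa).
Model: a cantilever beam with a point load P at the free end, so delta = (P·L^3) / (3·E·I).
Solve for E: E = (P·L^3) / (3·delta·I).
Convert to SI units:
  P = 45.4 kN = 45400 N
  delta = 6.399 mm = 0.006399 m
Substitute:
  E = (45400 × 3.01^3) / (3 × 0.006399 × 0.000556)
  E = 1.16 × 10¹¹ Pa
Convert: E = 1.16 × 10¹¹ Pa = 116 GPa
Final answer: E = 116 GPa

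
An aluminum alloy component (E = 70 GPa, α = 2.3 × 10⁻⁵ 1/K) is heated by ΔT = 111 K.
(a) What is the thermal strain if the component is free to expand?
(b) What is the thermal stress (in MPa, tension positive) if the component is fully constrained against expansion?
(a) Free thermal strain ε_th = α·ΔT = (2.3 × 10⁻⁵) × 111 = 0.002553
(b) Fully constrained, the expansion is suppressed, so σ = -E·α·ΔT. Convert E = 70 GPa = 7 × 10¹⁰ Pa.
  σ = -(7 × 10¹⁰) × (2.3 × 10⁻⁵) × 111 = -1.787 × 10⁸ Pa = -178.7 MPa (compressive)
Final answer: (a) ε_th = 0.002553, (b) σ = -178.7 MPa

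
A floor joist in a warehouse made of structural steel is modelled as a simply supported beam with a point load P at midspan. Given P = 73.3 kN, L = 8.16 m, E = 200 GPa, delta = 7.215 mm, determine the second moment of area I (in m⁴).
Model: a simply supported beam with a point load P at midspan, so delta = (P·L^3) / (48·E·I).
Solve for I: I = (P·L^3) / (48·delta·E).
Convert to SI units:
  P = 73.3 kN = 73300 N
  E = 200 GPa = 2 × 10¹¹ Pa
  delta = 7.215 mm = 0.007215 m
Substitute:
  I = (73300 × 8.16^3) / (48 × 0.007215 × (2 × 10¹¹))
  I = 0.000575 m⁴
Final answer: I = 0.000575 m⁴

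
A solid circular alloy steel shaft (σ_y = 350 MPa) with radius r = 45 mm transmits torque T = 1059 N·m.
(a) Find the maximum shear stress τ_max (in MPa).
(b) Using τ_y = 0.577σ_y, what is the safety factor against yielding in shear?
(a) For a solid circular shaft, τ_max = T·r/J with J = π·r^4/2, i.e. τ_max = 2·T / (π·r^3). Convert r = 45 mm = 0.045 m.
  τ_max = (2 × 1059) / (π × 0.045^3) = 7.398 × 10⁶ Pa = 7.398 MPa
(b) τ_y = 0.577 × 350 = 201.95 MPa
  SF = τ_y/τ_max = 201.95 / 7.398 = 27.3
Final answer: (a) τ_max = 7.398 MPa, (b) SF = 27.3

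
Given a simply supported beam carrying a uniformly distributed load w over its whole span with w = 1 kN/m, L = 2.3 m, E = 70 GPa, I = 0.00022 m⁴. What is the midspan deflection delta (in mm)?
Model: a simply supported beam carrying a uniformly distributed load w over its whole span, so delta = (5·w·L^4) / (384·E·I).
Convert to SI units:
  w = 1 kN/m = 1000 N/m
  E = 70 GPa = 7 × 10¹⁰ Pa
Substitute:
  delta = (5 × 1000 × 2.3^4) / (384 × (7 × 10¹⁰) × 0.00022)
  delta = 2.366 × 10⁻⁵ m
Convert: delta = 2.366 × 10⁻⁵ m = 0.02366 mm
Final answer: delta = 0.02366 mm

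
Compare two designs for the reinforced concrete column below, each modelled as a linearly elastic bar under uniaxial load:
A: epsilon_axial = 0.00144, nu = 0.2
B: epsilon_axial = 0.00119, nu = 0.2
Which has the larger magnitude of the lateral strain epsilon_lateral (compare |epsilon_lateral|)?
Model: a linearly elastic bar under uniaxial load, so epsilon_lateral = -nu·epsilon_axial (SI units).
  A: epsilon_lateral = -(0.2 × 0.00144) = -0.000288
  B: epsilon_lateral = -(0.2 × 0.00119) = -0.000238
|epsilon_lateral|: A = 0.000288, B = 0.000238, so A is larger in magnitude.
Final answer: A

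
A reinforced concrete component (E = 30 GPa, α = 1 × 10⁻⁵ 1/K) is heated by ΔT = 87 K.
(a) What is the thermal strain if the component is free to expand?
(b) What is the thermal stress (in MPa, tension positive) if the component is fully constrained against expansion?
(a) Free thermal strain ε_th = α·ΔT = (1 × 10⁻⁵) × 87 = 0.00087
(b) Fully constrained, the expansion is suppressed, so σ = -E·α·ΔT. Convert E = 30 GPa = 3 × 10¹⁰ Pa.
  σ = -(3 × 10¹⁰) × (1 × 10⁻⁵) × 87 = -2.61 × 10⁷ Pa = -26.1 MPa (compressive)
Final answer: (a) ε_th = 0.00087, (b) σ = -26.1 MPa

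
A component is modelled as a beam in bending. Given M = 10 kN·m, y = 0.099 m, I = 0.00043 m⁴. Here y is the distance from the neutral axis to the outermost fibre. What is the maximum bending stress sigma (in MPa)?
Model: a beam in bending, so sigma = (M·y) / I.
Convert to SI units:
  M = 10 kN·m = 10000 N·m
Substitute:
  sigma = (10000 × 0.099) / 0.00043
  sigma = 2.302 × 10⁶ Pa
Convert: sigma = 2.302 × 10⁶ Pa = 2.302 MPa
Final answer: sigma = 2.302 MPa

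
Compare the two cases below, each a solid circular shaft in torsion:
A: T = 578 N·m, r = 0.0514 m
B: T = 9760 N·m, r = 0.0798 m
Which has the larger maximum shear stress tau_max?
Model: a solid circular shaft in torsion, so tau_max = (2·T) / (π·r^3) (SI units).
  A: tau_max = (2 × 578) / (π × 0.0514^3) = 2.71 × 10⁶ Pa = 2.71 MPa
  B: tau_max = (2 × 9760) / (π × 0.0798^3) = 1.223 × 10⁷ Pa = 12.23 MPa
12.23 MPa > 2.71 MPa, so B is larger.
Final answer: B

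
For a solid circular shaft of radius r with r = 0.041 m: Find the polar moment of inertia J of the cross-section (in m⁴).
Model: a solid circular shaft of radius r, so J = (π·r^4) / 2.
Substitute:
  J = (π × 0.041^4) / 2
  J = 4.439 × 10⁻⁶ m⁴
Final answer: J = 4.439 × 10⁻⁶ m⁴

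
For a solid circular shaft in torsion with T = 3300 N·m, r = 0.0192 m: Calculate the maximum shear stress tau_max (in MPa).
Model: a solid circular shaft in torsion, so tau_max = (2·T) / (π·r^3).
Substitute:
  tau_max = (2 × 3300) / (π × 0.0192^3)
  tau_max = 2.968 × 10⁸ Pa
Convert: tau_max = 2.968 × 10⁸ Pa = 296.8 MPa
Final answer: tau_max = 296.8 MPa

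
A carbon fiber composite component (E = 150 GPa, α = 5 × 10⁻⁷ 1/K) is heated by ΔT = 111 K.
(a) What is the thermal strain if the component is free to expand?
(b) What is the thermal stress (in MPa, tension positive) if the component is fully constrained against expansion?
(a) Free thermal strain ε_th = α·ΔT = (5 × 10⁻⁷) × 111 = 5.55 × 10⁻⁵
(b) Fully constrained, the expansion is suppressed, so σ = -E·α·ΔT. Convert E = 150 GPa = 1.5 × 10¹¹ Pa.
  σ = -(1.5 × 10¹¹) × (5 × 10⁻⁷) × 111 = -8.325 × 10⁶ Pa = -8.325 MPa (compressive)
Final answer: (a) ε_th = 5.55 × 10⁻⁵, (b) σ = -8.325 MPa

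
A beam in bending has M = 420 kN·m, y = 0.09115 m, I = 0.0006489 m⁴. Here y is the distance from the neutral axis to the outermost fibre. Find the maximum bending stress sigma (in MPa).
Model: a beam in bending, so sigma = (M·y) / I.
Convert to SI units:
  M = 420 kN·m = 420000 N·m
Substitute:
  sigma = (420000 × 0.09115) / 0.0006489
  sigma = 5.9 × 10⁷ Pa
Convert: sigma = 5.9 × 10⁷ Pa = 59 MPa
Final answer: sigma = 59 MPa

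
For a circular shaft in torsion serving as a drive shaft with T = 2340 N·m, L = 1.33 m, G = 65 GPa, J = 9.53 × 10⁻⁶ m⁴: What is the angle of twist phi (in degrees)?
Model: a circular shaft in torsion, so phi = (T·L) / (G·J).
Convert to SI units:
  G = 65 GPa = 6.5 × 10¹⁰ Pa
Substitute:
  phi = (2340 × 1.33) / ((6.5 × 10¹⁰) × (9.53 × 10⁻⁶))
  phi = 0.005024 rad
Convert to degrees: phi = 0.005024 × 180/π = 0.2879°
Final answer: phi = 0.2879°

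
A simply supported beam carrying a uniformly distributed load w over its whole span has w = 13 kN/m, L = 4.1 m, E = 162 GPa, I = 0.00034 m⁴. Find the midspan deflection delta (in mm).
Model: a simply supported beam carrying a uniformly distributed load w over its whole span, so delta = (5·w·L^4) / (384·E·I).
Convert to SI units:
  w = 13 kN/m = 13000 N/m
  E = 162 GPa = 1.62 × 10¹¹ Pa
Substitute:
  delta = (5 × 13000 × 4.1^4) / (384 × (1.62 × 10¹¹) × 0.00034)
  delta = 0.0008684 m
Convert: delta = 0.0008684 m = 0.8684 mm
Final answer: delta = 0.8684 mm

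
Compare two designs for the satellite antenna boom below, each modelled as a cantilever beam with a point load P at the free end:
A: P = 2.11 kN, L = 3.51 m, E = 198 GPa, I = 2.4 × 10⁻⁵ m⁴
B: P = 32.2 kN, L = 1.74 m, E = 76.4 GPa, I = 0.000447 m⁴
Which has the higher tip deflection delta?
Model: a cantilever beam with a point load P at the free end, so delta = (P·L^3) / (3·E·I) (SI units).
  A: delta = (2110 × 3.51^3) / (3 × (1.98 × 10¹¹) × (2.4 × 10⁻⁵)) = 0.0064 m = 6.4 mm
  B: delta = (32200 × 1.74^3) / (3 × (7.64 × 10¹⁰) × 0.000447) = 0.001656 m = 1.656 mm
6.4 mm > 1.656 mm, so A is larger.
Final answer: A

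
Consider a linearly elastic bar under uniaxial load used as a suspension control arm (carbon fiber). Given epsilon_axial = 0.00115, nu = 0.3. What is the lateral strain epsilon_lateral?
Model: a linearly elastic bar under uniaxial load, so epsilon_lateral = -nu·epsilon_axial.
Substitute:
  epsilon_lateral = -(0.3 × 0.00115)
  epsilon_lateral = -0.000345
Final answer: epsilon_lateral = -0.000345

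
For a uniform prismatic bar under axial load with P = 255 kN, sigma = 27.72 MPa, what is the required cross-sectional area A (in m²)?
Model: a uniform prismatic bar under axial load, so sigma = P / A.
Solve for A: A = P / sigma.
Convert to SI units:
  P = 255 kN = 255000 N
  sigma = 27.72 MPa = 2.772 × 10⁷ Pa
Substitute:
  A = 255000 / (2.772 × 10⁷)
  A = 0.009199 m²
Final answer: A = 0.009199 m²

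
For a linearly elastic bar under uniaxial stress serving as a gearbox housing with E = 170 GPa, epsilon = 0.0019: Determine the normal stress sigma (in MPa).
Model: a linearly elastic bar under uniaxial stress, so sigma = E·epsilon.
Convert to SI units:
  E = 170 GPa = 1.7 × 10¹¹ Pa
Substitute:
  sigma = (1.7 × 10¹¹) × 0.0019
  sigma = 3.23 × 10⁸ Pa
Convert: sigma = 3.23 × 10⁸ Pa = 323 MPa
Final answer: sigma = 323 MPa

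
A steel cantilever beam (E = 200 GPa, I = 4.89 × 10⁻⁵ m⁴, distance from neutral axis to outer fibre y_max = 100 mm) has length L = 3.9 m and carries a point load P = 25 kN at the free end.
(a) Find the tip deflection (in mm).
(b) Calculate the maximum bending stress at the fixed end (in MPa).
(a) Tip deflection of a cantilever with an end point load: δ = P·L^3 / (3·E·I). Convert P = 25 kN = 25000 N, E = 200 GPa = 2 × 10¹¹ Pa.
  δ = (25000 × 3.9^3) / (3 × (2 × 10¹¹) × (4.89 × 10⁻⁵)) = 0.05054 m = 50.54 mm
(b) Maximum bending moment at the fixed end: M = P·L = 25000 × 3.9 = 97500 N·m. Convert y_max = 100 mm = 0.1 m.
  σ = M·y_max / I = (97500 × 0.1) / (4.89 × 10⁻⁵) = 1.994 × 10⁸ Pa = 199.4 MPa
Final answer: (a) δ = 50.54 mm, (b) σ = 199.4 MPa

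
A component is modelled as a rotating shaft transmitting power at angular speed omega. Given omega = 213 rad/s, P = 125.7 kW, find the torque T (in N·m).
Model: a rotating shaft transmitting power at angular speed omega, so P = T·omega.
Solve for T: T = P / omega.
Convert to SI units:
  P = 125.7 kW = 125700 W
Substitute:
  T = 125700 / 213
  T = 590.1 N·m
Final answer: T = 590.1 N·m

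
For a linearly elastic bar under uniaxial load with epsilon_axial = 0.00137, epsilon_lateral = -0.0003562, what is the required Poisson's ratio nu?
Model: a linearly elastic bar under uniaxial load, so epsilon_lateral = -nu·epsilon_axial.
Solve for nu: nu = -epsilon_lateral / epsilon_axial.
Substitute:
  nu = -(-0.0003562) / 0.00137
  nu = 0.26
Final answer: nu = 0.26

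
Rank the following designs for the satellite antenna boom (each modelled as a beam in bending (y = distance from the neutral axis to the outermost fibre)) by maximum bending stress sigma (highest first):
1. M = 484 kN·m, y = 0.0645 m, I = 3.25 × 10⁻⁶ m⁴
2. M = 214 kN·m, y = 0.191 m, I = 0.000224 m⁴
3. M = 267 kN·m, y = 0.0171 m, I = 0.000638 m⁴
Model: a beam in bending (y = distance from the neutral axis to the outermost fibre), so sigma = (M·y) / I (SI units).
  Case 1: sigma = (484000 × 0.0645) / (3.25 × 10⁻⁶) = 9.606 × 10⁹ Pa = 9606 MPa
  Case 2: sigma = (214000 × 0.191) / 0.000224 = 1.825 × 10⁸ Pa = 182.5 MPa
  Case 3: sigma = (267000 × 0.0171) / 0.000638 = 7.156 × 10⁶ Pa = 7.156 MPa
Ordering: 9606 MPa (case 1) > 182.5 MPa (case 2) > 7.156 MPa (case 3)
Final answer: 1, 2, 3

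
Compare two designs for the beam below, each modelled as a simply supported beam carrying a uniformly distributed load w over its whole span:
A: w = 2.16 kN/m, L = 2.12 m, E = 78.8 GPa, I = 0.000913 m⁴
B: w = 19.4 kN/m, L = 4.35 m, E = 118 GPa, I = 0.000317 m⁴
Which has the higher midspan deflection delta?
Model: a simply supported beam carrying a uniformly distributed load w over its whole span, so delta = (5·w·L^4) / (384·E·I) (SI units).
  A: delta = (5 × 2160 × 2.12^4) / (384 × (7.88 × 10¹⁰) × 0.000913) = 7.897 × 10⁻⁶ m = 0.007897 mm
  B: delta = (5 × 19400 × 4.35^4) / (384 × (1.18 × 10¹¹) × 0.000317) = 0.002418 m = 2.418 mm
2.418 mm > 0.007897 mm, so B is larger.
Final answer: B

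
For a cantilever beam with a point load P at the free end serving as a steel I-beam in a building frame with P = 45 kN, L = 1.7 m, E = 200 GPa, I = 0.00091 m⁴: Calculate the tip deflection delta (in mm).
Model: a cantilever beam with a point load P at the free end, so delta = (P·L^3) / (3·E·I).
Convert to SI units:
  P = 45 kN = 45000 N
  E = 200 GPa = 2 × 10¹¹ Pa
Substitute:
  delta = (45000 × 1.7^3) / (3 × (2 × 10¹¹) × 0.00091)
  delta = 0.0004049 m
Convert: delta = 0.0004049 m = 0.4049 mm
Final answer: delta = 0.4049 mm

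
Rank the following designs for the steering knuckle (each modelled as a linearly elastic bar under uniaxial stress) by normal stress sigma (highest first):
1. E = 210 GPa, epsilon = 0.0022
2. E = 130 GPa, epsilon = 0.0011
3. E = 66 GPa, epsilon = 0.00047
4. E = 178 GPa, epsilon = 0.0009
Model: a linearly elastic bar under uniaxial stress, so sigma = E·epsilon (SI units).
  Case 1: sigma = (2.1 × 10¹¹) × 0.0022 = 4.62 × 10⁸ Pa = 462 MPa
  Case 2: sigma = (1.3 × 10¹¹) × 0.0011 = 1.43 × 10⁸ Pa = 143 MPa
  Case 3: sigma = (6.6 × 10¹⁰) × 0.00047 = 3.102 × 10⁷ Pa = 31.02 MPa
  Case 4: sigma = (1.78 × 10¹¹) × 0.0009 = 1.602 × 10⁸ Pa = 160.2 MPa
Ordering: 462 MPa (case 1) > 160.2 MPa (case 4) > 143 MPa (case 2) > 31.02 MPa (case 3)
Final answer: 1, 4, 2, 3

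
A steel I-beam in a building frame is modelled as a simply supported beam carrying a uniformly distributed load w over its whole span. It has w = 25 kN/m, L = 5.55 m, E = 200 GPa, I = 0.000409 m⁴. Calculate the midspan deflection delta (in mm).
Model: a simply supported beam carrying a uniformly distributed load w over its whole span, so delta = (5·w·L^4) / (384·E·I).
Convert to SI units:
  w = 25 kN/m = 25000 N/m
  E = 200 GPa = 2 × 10¹¹ Pa
Substitute:
  delta = (5 × 25000 × 5.55^4) / (384 × (2 × 10¹¹) × 0.000409)
  delta = 0.003776 m
Convert: delta = 0.003776 m = 3.776 mm
Final answer: delta = 3.776 mm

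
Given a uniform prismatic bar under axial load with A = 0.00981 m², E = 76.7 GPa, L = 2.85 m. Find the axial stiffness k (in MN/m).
Model: a uniform prismatic bar under axial load, so k = (A·E) / L.
Convert to SI units:
  E = 76.7 GPa = 7.67 × 10¹⁰ Pa
Substitute:
  k = (0.00981 × (7.67 × 10¹⁰)) / 2.85
  k = 2.64 × 10⁸ N/m
Convert: k = 2.64 × 10⁸ N/m = 264 MN/m
Final answer: k = 264 MN/m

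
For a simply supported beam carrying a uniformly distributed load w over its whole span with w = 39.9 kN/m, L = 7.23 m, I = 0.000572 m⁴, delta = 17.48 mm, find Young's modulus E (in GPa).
Model: a simply supported beam carrying a uniformly distributed load w over its whole span, so delta = (5·w·L^4) / (384·E·I).
Solve for E: E = (5·w·L^4) / (384·delta·I).
Convert to SI units:
  w = 39.9 kN/m = 39900 N/m
  delta = 17.48 mm = 0.01748 m
Substitute:
  E = (5 × 39900 × 7.23^4) / (384 × 0.01748 × 0.000572)
  E = 1.42 × 10¹¹ Pa
Convert: E = 1.42 × 10¹¹ Pa = 142 GPa
Final answer: E = 142 GPa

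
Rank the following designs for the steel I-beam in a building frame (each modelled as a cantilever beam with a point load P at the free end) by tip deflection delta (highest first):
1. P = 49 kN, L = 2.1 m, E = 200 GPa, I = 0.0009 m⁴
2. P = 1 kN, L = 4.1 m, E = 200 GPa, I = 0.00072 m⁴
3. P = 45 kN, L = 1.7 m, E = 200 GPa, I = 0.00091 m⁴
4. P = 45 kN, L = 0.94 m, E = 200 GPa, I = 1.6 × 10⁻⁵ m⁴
Model: a cantilever beam with a point load P at the free end, so delta = (P·L^3) / (3·E·I) (SI units).
  Case 1: delta = (49000 × 2.1^3) / (3 × (2 × 10¹¹) × 0.0009) = 0.0008403 m = 0.8403 mm
  Case 2: delta = (1000 × 4.1^3) / (3 × (2 × 10¹¹) × 0.00072) = 0.0001595 m = 0.1595 mm
  Case 3: delta = (45000 × 1.7^3) / (3 × (2 × 10¹¹) × 0.00091) = 0.0004049 m = 0.4049 mm
  Case 4: delta = (45000 × 0.94^3) / (3 × (2 × 10¹¹) × (1.6 × 10⁻⁵)) = 0.003893 m = 3.893 mm
Ordering: 3.893 mm (case 4) > 0.8403 mm (case 1) > 0.4049 mm (case 3) > 0.1595 mm (case 2)
Final answer: 4, 1, 3, 2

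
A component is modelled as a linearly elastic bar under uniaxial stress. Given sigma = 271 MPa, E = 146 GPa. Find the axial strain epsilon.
Model: a linearly elastic bar under uniaxial stress, so epsilon = sigma / E.
Convert to SI units:
  sigma = 271 MPa = 2.71 × 10⁸ Pa
  E = 146 GPa = 1.46 × 10¹¹ Pa
Substitute:
  epsilon = (2.71 × 10⁸) / (1.46 × 10¹¹)
  epsilon = 0.001856
Final answer: epsilon = 0.001856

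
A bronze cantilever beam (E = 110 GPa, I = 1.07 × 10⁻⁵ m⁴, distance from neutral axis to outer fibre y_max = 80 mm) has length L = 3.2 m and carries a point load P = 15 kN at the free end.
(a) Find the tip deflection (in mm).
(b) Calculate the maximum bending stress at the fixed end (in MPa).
(a) Tip deflection of a cantilever with an end point load: δ = P·L^3 / (3·E·I). Convert P = 15 kN = 15000 N, E = 110 GPa = 1.1 × 10¹¹ Pa.
  δ = (15000 × 3.2^3) / (3 × (1.1 × 10¹¹) × (1.07 × 10⁻⁵)) = 0.1392 m = 139.2 mm
(b) Maximum bending moment at the fixed end: M = P·L = 15000 × 3.2 = 48000 N·m. Convert y_max = 80 mm = 0.08 m.
  σ = M·y_max / I = (48000 × 0.08) / (1.07 × 10⁻⁵) = 3.589 × 10⁸ Pa = 358.9 MPa
Final answer: (a) δ = 139.2 mm, (b) σ = 358.9 MPa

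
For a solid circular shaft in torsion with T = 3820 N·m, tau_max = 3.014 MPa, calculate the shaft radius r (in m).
Model: a solid circular shaft in torsion, so tau_max = (2·T) / (π·r^3).
Solve for r: r = ((2·T) / (π·tau_max))^(1/3).
Convert to SI units:
  tau_max = 3.014 MPa = 3.014 × 10⁶ Pa
Substitute:
  r = ((2 × 3820) / (π × (3.014 × 10⁶)))^(1/3)
  r = 0.0931 m
Final answer: r = 0.0931 m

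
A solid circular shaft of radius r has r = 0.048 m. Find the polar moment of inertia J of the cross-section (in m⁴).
Model: a solid circular shaft of radius r, so J = (π·r^4) / 2.
Substitute:
  J = (π × 0.048^4) / 2
  J = 8.338 × 10⁻⁶ m⁴
Final answer: J = 8.338 × 10⁻⁶ m⁴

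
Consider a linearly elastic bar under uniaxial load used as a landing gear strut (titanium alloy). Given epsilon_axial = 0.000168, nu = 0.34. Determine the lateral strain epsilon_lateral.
Model: a linearly elastic bar under uniaxial load, so epsilon_lateral = -nu·epsilon_axial.
Substitute:
  epsilon_lateral = -(0.34 × 0.000168)
  epsilon_lateral = -5.712 × 10⁻⁵
Final answer: epsilon_lateral = -5.712 × 10⁻⁵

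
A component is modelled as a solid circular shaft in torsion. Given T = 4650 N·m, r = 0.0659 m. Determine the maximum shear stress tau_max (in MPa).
Model: a solid circular shaft in torsion, so tau_max = (2·T) / (π·r^3).
Substitute:
  tau_max = (2 × 4650) / (π × 0.0659^3)
  tau_max = 1.034 × 10⁷ Pa
Convert: tau_max = 1.034 × 10⁷ Pa = 10.34 MPa
Final answer: tau_max = 10.34 MPa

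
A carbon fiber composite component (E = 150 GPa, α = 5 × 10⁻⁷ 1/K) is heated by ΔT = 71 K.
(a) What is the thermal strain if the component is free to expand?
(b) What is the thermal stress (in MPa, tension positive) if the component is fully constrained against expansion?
(a) Free thermal strain ε_th = α·ΔT = (5 × 10⁻⁷) × 71 = 3.55 × 10⁻⁵
(b) Fully constrained, the expansion is suppressed, so σ = -E·α·ΔT. Convert E = 150 GPa = 1.5 × 10¹¹ Pa.
  σ = -(1.5 × 10¹¹) × (5 × 10⁻⁷) × 71 = -5.325 × 10⁶ Pa = -5.325 MPa (compressive)
Final answer: (a) ε_th = 3.55 × 10⁻⁵, (b) σ = -5.325 MPa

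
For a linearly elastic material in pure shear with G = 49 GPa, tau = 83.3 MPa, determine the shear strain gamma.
Model: a linearly elastic material in pure shear, so tau = G·gamma.
Solve for gamma: gamma = tau / G.
Convert to SI units:
  G = 49 GPa = 4.9 × 10¹⁰ Pa
  tau = 83.3 MPa = 8.33 × 10⁷ Pa
Substitute:
  gamma = (8.33 × 10⁷) / (4.9 × 10¹⁰)
  gamma = 0.0017
Final answer: gamma = 0.0017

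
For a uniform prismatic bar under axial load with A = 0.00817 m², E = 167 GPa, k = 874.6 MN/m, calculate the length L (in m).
Model: a uniform prismatic bar under axial load, so k = (A·E) / L.
Solve for L: L = (A·E) / k.
Convert to SI units:
  E = 167 GPa = 1.67 × 10¹¹ Pa
  k = 874.6 MN/m = 8.746 × 10⁸ N/m
Substitute:
  L = (0.00817 × (1.67 × 10¹¹)) / (8.746 × 10⁸)
  L = 1.56 m
Final answer: L = 1.56 m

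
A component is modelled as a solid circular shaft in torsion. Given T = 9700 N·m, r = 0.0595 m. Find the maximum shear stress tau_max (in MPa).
Model: a solid circular shaft in torsion, so tau_max = (2·T) / (π·r^3).
Substitute:
  tau_max = (2 × 9700) / (π × 0.0595^3)
  tau_max = 2.932 × 10⁷ Pa
Convert: tau_max = 2.932 × 10⁷ Pa = 29.32 MPa
Final answer: tau_max = 29.32 MPa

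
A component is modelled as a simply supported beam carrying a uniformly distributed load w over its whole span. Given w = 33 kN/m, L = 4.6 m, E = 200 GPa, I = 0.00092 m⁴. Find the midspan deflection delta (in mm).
Model: a simply supported beam carrying a uniformly distributed load w over its whole span, so delta = (5·w·L^4) / (384·E·I).
Convert to SI units:
  w = 33 kN/m = 33000 N/m
  E = 200 GPa = 2 × 10¹¹ Pa
Substitute:
  delta = (5 × 33000 × 4.6^4) / (384 × (2 × 10¹¹) × 0.00092)
  delta = 0.001046 m
Convert: delta = 0.001046 m = 1.046 mm
Final answer: delta = 1.046 mm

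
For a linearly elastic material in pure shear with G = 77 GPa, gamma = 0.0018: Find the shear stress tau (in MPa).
Model: a linearly elastic material in pure shear, so tau = G·gamma.
Convert to SI units:
  G = 77 GPa = 7.7 × 10¹⁰ Pa
Substitute:
  tau = (7.7 × 10¹⁰) × 0.0018
  tau = 1.386 × 10⁸ Pa
Convert: tau = 1.386 × 10⁸ Pa = 138.6 MPa
Final answer: tau = 138.6 MPa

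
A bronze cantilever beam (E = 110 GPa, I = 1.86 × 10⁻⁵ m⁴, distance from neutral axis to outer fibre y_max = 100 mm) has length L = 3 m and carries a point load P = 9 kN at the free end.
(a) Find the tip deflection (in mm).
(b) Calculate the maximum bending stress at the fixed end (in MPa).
(a) Tip deflection of a cantilever with an end point load: δ = P·L^3 / (3·E·I). Convert P = 9 kN = 9000 N, E = 110 GPa = 1.1 × 10¹¹ Pa.
  δ = (9000 × 3^3) / (3 × (1.1 × 10¹¹) × (1.86 × 10⁻⁵)) = 0.03959 m = 39.59 mm
(b) Maximum bending moment at the fixed end: M = P·L = 9000 × 3 = 27000 N·m. Convert y_max = 100 mm = 0.1 m.
  σ = M·y_max / I = (27000 × 0.1) / (1.86 × 10⁻⁵) = 1.452 × 10⁸ Pa = 145.2 MPa
Final answer: (a) δ = 39.59 mm, (b) σ = 145.2 MPa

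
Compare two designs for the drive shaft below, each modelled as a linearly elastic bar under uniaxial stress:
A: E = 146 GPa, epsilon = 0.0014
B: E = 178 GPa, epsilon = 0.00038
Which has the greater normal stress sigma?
Model: a linearly elastic bar under uniaxial stress, so sigma = E·epsilon (SI units).
  A: sigma = (1.46 × 10¹¹) × 0.0014 = 2.044 × 10⁸ Pa = 204.4 MPa
  B: sigma = (1.78 × 10¹¹) × 0.00038 = 6.764 × 10⁷ Pa = 67.64 MPa
204.4 MPa > 67.64 MPa, so A is larger.
Final answer: A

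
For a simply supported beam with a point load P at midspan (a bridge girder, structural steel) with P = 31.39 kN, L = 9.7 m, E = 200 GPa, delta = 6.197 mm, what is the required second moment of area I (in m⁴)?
Model: a simply supported beam with a point load P at midspan, so delta = (P·L^3) / (48·E·I).
Solve for I: I = (P·L^3) / (48·delta·E).
Convert to SI units:
  P = 31.39 kN = 31390 N
  E = 200 GPa = 2 × 10¹¹ Pa
  delta = 6.197 mm = 0.006197 m
Substitute:
  I = (31390 × 9.7^3) / (48 × 0.006197 × (2 × 10¹¹))
  I = 0.0004816 m⁴
Final answer: I = 0.0004816 m⁴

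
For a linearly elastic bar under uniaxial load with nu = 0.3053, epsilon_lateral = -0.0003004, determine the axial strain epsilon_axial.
Model: a linearly elastic bar under uniaxial load, so epsilon_lateral = -nu·epsilon_axial.
Solve for epsilon_axial: epsilon_axial = -epsilon_lateral / nu.
Substitute:
  epsilon_axial = -(-0.0003004) / 0.3053
  epsilon_axial = 0.000984
Final answer: epsilon_axial = 0.000984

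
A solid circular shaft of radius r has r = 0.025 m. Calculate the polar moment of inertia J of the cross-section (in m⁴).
Model: a solid circular shaft of radius r, so J = (π·r^4) / 2.
Substitute:
  J = (π × 0.025^4) / 2
  J = 6.136 × 10⁻⁷ m⁴
Final answer: J = 6.136 × 10⁻⁷ m⁴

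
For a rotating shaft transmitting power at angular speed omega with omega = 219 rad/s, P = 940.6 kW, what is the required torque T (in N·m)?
Model: a rotating shaft transmitting power at angular speed omega, so P = T·omega.
Solve for T: T = P / omega.
Convert to SI units:
  P = 940.6 kW = 940600 W
Substitute:
  T = 940600 / 219
  T = 4295 N·m
Final answer: T = 4295 N·m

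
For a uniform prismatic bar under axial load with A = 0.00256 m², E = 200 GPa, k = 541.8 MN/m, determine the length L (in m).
Model: a uniform prismatic bar under axial load, so k = (A·E) / L.
Solve for L: L = (A·E) / k.
Convert to SI units:
  E = 200 GPa = 2 × 10¹¹ Pa
  k = 541.8 MN/m = 5.418 × 10⁸ N/m
Substitute:
  L = (0.00256 × (2 × 10¹¹)) / (5.418 × 10⁸)
  L = 0.945 m
Final answer: L = 0.945 m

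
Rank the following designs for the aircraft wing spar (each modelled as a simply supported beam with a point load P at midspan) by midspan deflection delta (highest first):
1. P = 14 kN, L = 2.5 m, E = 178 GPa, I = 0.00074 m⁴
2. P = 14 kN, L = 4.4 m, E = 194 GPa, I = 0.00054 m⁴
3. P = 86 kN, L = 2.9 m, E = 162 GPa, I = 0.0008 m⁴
Model: a simply supported beam with a point load P at midspan, so delta = (P·L^3) / (48·E·I) (SI units).
  Case 1: delta = (14000 × 2.5^3) / (48 × (1.78 × 10¹¹) × 0.00074) = 3.46 × 10⁻⁵ m = 0.0346 mm
  Case 2: delta = (14000 × 4.4^3) / (48 × (1.94 × 10¹¹) × 0.00054) = 0.0002372 m = 0.2372 mm
  Case 3: delta = (86000 × 2.9^3) / (48 × (1.62 × 10¹¹) × 0.0008) = 0.0003372 m = 0.3372 mm
Ordering: 0.3372 mm (case 3) > 0.2372 mm (case 2) > 0.0346 mm (case 1)
Final answer: 3, 2, 1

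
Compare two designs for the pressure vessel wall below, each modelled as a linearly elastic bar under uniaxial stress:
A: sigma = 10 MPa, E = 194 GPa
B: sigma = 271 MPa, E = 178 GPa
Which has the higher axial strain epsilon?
Model: a linearly elastic bar under uniaxial stress, so epsilon = sigma / E (SI units).
  A: epsilon = (1 × 10⁷) / (1.94 × 10¹¹) = 5.155 × 10⁻⁵
  B: epsilon = (2.71 × 10⁸) / (1.78 × 10¹¹) = 0.001522
0.001522 > 5.155 × 10⁻⁵, so B is larger.
Final answer: B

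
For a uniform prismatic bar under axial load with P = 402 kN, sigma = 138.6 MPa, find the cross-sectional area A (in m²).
Model: a uniform prismatic bar under axial load, so sigma = P / A.
Solve for A: A = P / sigma.
Convert to SI units:
  P = 402 kN = 402000 N
  sigma = 138.6 MPa = 1.386 × 10⁸ Pa
Substitute:
  A = 402000 / (1.386 × 10⁸)
  A = 0.0029 m²
Final answer: A = 0.0029 m²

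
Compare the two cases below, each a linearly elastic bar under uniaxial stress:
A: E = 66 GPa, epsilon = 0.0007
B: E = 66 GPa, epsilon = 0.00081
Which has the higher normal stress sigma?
Model: a linearly elastic bar under uniaxial stress, so sigma = E·epsilon (SI units).
  A: sigma = (6.6 × 10¹⁰) × 0.0007 = 4.62 × 10⁷ Pa = 46.2 MPa
  B: sigma = (6.6 × 10¹⁰) × 0.00081 = 5.346 × 10⁷ Pa = 53.46 MPa
53.46 MPa > 46.2 MPa, so B is larger.
Final answer: B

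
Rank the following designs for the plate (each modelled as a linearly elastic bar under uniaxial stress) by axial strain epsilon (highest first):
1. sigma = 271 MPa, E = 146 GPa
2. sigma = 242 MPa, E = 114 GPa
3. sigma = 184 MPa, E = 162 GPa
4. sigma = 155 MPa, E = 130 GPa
Model: a linearly elastic bar under uniaxial stress, so epsilon = sigma / E (SI units).
  Case 1: epsilon = (2.71 × 10⁸) / (1.46 × 10¹¹) = 0.001856
  Case 2: epsilon = (2.42 × 10⁸) / (1.14 × 10¹¹) = 0.002123
  Case 3: epsilon = (1.84 × 10⁸) / (1.62 × 10¹¹) = 0.001136
  Case 4: epsilon = (1.55 × 10⁸) / (1.3 × 10¹¹) = 0.001192
Ordering: 0.002123 (case 2) > 0.001856 (case 1) > 0.001192 (case 4) > 0.001136 (case 3)
Final answer: 2, 1, 4, 3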